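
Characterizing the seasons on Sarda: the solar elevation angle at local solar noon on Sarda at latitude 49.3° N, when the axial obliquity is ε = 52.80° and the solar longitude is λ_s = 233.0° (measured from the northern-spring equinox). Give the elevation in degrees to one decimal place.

Solar declination: sin δ = sin ε · sin λ_s = sin 52.80° × sin 233.0° = -0.63614, so δ = -39.504°.
At local noon the hour angle is zero, so the zenith angle equals |φ − δ| = |+49.3° − (-39.504°)| = 88.804°.
Elevation = 90° − 88.804° = 1.2°.

1.2°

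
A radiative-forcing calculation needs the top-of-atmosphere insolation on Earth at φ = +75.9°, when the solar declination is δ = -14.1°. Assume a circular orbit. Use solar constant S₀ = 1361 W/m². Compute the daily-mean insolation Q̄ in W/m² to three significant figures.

cos H₀ = −tan(+75.9°) tan(-14.100°) = 1.0000 ≥ 1 ⇒ polar night, H₀ = 0 and Q̄ = 0.

Q̄ ≈ 0.00 W/m²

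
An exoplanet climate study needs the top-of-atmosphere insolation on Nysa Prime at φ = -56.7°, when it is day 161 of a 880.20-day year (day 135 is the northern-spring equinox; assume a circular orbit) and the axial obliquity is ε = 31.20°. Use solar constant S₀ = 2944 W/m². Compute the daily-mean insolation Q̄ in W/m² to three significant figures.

Solar longitude: λ_s = 360° × (161 − 135)/880.20 = 10.634°.
sin δ = sin 31.20° × sin 10.634° = 0.09559, so δ = +5.485°.
cos H₀ = −tan(-56.7°) tan(+5.485°) = 0.1462, H₀ = 1.4241 rad.
Bracket: H₀ sin φ sin δ + cos φ cos δ sin H₀ = 1.4241×-0.83581×0.09559 + 0.54902×0.99542×0.98926 = -0.113779 + 0.540636 = 0.426857.
Q̄ = (S₀/π) × [bracket] = (2944/π) × 0.426857 = 400.0 W/m².

Q̄ ≈ 400 W/m²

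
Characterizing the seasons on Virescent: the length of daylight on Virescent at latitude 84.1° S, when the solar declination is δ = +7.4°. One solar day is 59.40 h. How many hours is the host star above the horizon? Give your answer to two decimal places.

cos H₀ = −tan φ · tan δ = 1.2568 ≥ 1, so the host star never rises (polar night) and H₀ = 0.
Daylight = 2H₀/(2π) × 59.40 h = (0.0000/π) × 59.40 = 0.00 h.

0.00 h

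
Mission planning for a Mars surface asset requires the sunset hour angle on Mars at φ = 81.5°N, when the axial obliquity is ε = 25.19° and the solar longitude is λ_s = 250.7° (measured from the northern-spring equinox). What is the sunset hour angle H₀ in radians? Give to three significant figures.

Solar declination: sin δ = sin ε · sin λ_s = sin 25.19° × sin 250.7° = -0.40170, so δ = -23.685°.
cos H₀ = −tan φ · tan δ = 2.9351 ≥ 1, so the Sun never rises (polar night) and H₀ = 0.

H₀ = 0.00 rad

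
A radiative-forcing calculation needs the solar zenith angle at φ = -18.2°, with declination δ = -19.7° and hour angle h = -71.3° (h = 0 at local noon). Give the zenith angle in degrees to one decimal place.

cos θ_z = sin φ sin δ + cos φ cos δ cos h = 0.105287 + 0.286747 = 0.392034.
θ_z = arccos(0.392034) = 66.9°.

θ_z = 66.9°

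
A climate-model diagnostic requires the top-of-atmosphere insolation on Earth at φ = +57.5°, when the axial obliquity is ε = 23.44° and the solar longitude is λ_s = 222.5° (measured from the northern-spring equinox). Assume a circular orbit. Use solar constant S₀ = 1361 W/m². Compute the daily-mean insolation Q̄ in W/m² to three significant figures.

Solar declination: sin δ = sin ε · sin λ_s = sin 23.44° × sin 222.5° = -0.26874, so δ = -15.589°.
cos H₀ = −tan(+57.5°) tan(-15.589°) = 0.4380, H₀ = 1.1175 rad.
Bracket: H₀ sin φ sin δ + cos φ cos δ sin H₀ = 1.1175×0.84339×-0.26874 + 0.53730×0.96321×0.89900 = -0.253284 + 0.465262 = 0.211978.
Q̄ = (S₀/π) × [bracket] = (1361/π) × 0.211978 = 91.83 W/m².

Q̄ ≈ 91.8 W/m²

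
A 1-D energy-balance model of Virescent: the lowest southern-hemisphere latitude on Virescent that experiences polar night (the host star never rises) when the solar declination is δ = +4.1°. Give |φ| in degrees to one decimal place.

Polar night requires cos H₀ = −tan φ tan δ ≥ 1, i.e. tan φ tan δ ≤ −1.
The boundary is |tan φ| · |tan δ| = 1, so |φ| = 90° − |δ| = 90° − 4.1° = 85.9° in the southern hemisphere.

|φ| = 85.9°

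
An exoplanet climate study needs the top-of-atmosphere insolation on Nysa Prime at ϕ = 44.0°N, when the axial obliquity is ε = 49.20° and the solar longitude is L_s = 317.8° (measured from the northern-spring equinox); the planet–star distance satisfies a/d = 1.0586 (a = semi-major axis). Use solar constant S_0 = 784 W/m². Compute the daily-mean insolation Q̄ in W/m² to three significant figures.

Q̄ ≈ 47.1 W/m²

Solar declination: sin δ = sin ε · sin L_s = sin 49.20° × sin 317.8° = -0.50849, so δ = -30.563°.
cos h₀ = −tan(+44.0°) tan(-30.563°) = 0.5703, h₀ = 0.9640 rad.
Bracket: h₀ sin ϕ sin δ + cos ϕ cos δ sin h₀ = 0.9640×0.69466×-0.50849 + 0.71934×0.86107×0.82146 = -0.340511 + 0.508814 = 0.168303.
Inverse-square distance factor (a/d)² = 1.0586² = 1.120634.
Q̄ = (S_0/π) × 1.120634 × [bracket] = (784/π) × 1.120634 × 0.168303 = 47.07 W/m².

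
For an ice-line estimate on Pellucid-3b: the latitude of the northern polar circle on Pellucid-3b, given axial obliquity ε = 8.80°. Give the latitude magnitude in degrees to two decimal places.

The polar circle is the lowest latitude that experiences at least one full rotation of continuous daylight at the northern-summer solstice; it lies at |φ| = 90° − ε = 90° − 8.80° = 81.20°.

81.20°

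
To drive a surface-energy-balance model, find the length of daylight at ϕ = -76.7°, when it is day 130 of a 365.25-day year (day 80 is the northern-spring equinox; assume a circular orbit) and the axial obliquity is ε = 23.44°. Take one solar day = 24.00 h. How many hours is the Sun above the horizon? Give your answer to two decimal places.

0.00 h

Solar longitude: L_s = 360° × (130 − 80)/365.25 = 49.281°.
sin δ = sin 23.44° × sin 49.281° = 0.30149, so δ = +17.547°.
cos h₀ = −tan ϕ · tan δ = 1.3376 ≥ 1, so the Sun never rises (polar night) and h₀ = 0.
Daylight = 2h₀/(2π) × 24.00 h = (0.0000/π) × 24.00 = 0.00 h.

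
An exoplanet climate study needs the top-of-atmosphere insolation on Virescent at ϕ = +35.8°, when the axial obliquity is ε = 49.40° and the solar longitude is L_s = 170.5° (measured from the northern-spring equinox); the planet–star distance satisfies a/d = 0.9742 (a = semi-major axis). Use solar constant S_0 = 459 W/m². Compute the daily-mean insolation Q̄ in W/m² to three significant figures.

Solar declination: sin δ = sin ε · sin L_s = sin 49.40° × sin 170.5° = 0.12532, so δ = +7.199°.
cos h₀ = −tan(+35.8°) tan(+7.199°) = -0.0911, h₀ = 1.6620 rad.
Bracket: h₀ sin ϕ sin δ + cos ϕ cos δ sin h₀ = 1.6620×0.58496×0.12532 + 0.81106×0.99212×0.99584 = 0.121837 + 0.801321 = 0.923158.
Inverse-square distance factor (a/d)² = 0.9742² = 0.949066.
Q̄ = (S_0/π) × 0.949066 × [bracket] = (459/π) × 0.949066 × 0.923158 = 128.0 W/m².

Q̄ ≈ 128 W/m²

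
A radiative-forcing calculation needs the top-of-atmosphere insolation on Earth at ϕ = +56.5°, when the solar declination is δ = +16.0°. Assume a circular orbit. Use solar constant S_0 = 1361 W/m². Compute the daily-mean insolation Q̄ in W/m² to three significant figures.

cos h₀ = −tan(+56.5°) tan(+16.000°) = -0.4332, h₀ = 2.0189 rad.
Bracket: h₀ sin ϕ sin δ + cos ϕ cos δ sin h₀ = 2.0189×0.83389×0.27564 + 0.55194×0.96126×0.90129 = 0.464051 + 0.478186 = 0.942237.
Q̄ = (S_0/π) × [bracket] = (1361/π) × 0.942237 = 408.2 W/m².

Q̄ ≈ 408 W/m²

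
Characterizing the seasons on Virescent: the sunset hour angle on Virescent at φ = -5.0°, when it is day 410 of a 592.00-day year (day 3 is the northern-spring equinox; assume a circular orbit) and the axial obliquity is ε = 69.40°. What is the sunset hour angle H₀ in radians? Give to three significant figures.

Solar longitude: λ_s = 360° × (410 − 3)/592.00 = 247.500°.
sin δ = sin 69.40° × sin 247.500° = -0.86481, so δ = -59.861°.
cos H₀ = −tan φ · tan δ = −tan(-5.0°) × tan(-59.861°) = -0.1507, so H₀ = 1.7221 rad = 98.67°.

H₀ = 1.72 rad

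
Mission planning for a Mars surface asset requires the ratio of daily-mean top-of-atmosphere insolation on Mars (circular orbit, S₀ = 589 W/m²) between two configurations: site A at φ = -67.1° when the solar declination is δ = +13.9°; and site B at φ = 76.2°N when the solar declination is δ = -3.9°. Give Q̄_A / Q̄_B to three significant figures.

Q̄_A / Q̄_B ≈ 0.676

— Configuration A (φ=-67.1°):
cos H₀ = −tan(-67.1°) tan(+13.900°) = 0.5859, H₀ = 0.9449 rad.
Bracket: H₀ sin φ sin δ + cos φ cos δ sin H₀ = 0.9449×-0.92119×0.24023 + 0.38912×0.97072×0.81042 = -0.209104 + 0.306117 = 0.097013.
Q̄ = (S₀/π) × [bracket] = (589/π) × 0.097013 = 18.188 W/m².
— Configuration B (φ=+76.2°):
cos H₀ = −tan(+76.2°) tan(-3.900°) = 0.2776, H₀ = 1.2896 rad.
Bracket: H₀ sin φ sin δ + cos φ cos δ sin H₀ = 1.2896×0.97113×-0.06802 + 0.23853×0.99768×0.96071 = -0.085186 + 0.228627 = 0.143441.
Q̄ = (S₀/π) × [bracket] = (589/π) × 0.143441 = 26.893 W/m².
Ratio Q̄_A / Q̄_B = 18.188 / 26.893 = 0.6763.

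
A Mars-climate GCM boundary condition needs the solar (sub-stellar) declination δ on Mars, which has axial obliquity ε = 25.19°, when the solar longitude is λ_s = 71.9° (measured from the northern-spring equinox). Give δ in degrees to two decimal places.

sin δ = sin ε · sin λ_s = sin 25.19° × sin 71.9° = 0.404560.
δ = arcsin(0.404560) = +23.86°.

δ = +23.86°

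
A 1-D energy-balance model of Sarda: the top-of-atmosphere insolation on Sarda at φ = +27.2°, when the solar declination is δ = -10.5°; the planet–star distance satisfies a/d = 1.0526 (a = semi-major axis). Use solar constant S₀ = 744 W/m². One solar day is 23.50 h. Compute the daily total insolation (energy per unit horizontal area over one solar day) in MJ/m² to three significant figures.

16.6 MJ/m²

cos H₀ = −tan(+27.2°) tan(-10.500°) = 0.0953, H₀ = 1.4754 rad.
Bracket: H₀ sin φ sin δ + cos φ cos δ sin H₀ = 1.4754×0.45710×-0.18224 + 0.88942×0.98325×0.99545 = -0.122904 + 0.870543 = 0.747639.
Inverse-square distance factor (a/d)² = 1.0526² = 1.107967.
Q̄ = (S₀/π) × 1.107967 × [bracket] = (744/π) × 1.107967 × 0.747639 = 196.17 W/m².
Daily total = Q̄ × 23.50 h × 3600 s/h = 196.17 × 23.50 × 3600 / 10⁶ = 16.60 MJ/m².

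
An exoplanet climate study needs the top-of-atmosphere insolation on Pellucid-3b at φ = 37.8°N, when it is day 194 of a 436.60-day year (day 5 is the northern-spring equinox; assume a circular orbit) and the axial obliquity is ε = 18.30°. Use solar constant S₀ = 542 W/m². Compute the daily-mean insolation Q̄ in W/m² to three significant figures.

Q̄ ≈ 157 W/m²

Solar longitude: λ_s = 360° × (194 − 5)/436.60 = 155.841°.
sin δ = sin 18.30° × sin 155.841° = 0.12851, so δ = +7.383°.
cos H₀ = −tan(+37.8°) tan(+7.383°) = -0.1005, H₀ = 1.6715 rad.
Bracket: H₀ sin φ sin δ + cos φ cos δ sin H₀ = 1.6715×0.61291×0.12851 + 0.79016×0.99171×0.99494 = 0.131656 + 0.779645 = 0.911301.
Q̄ = (S₀/π) × [bracket] = (542/π) × 0.911301 = 157.2 W/m².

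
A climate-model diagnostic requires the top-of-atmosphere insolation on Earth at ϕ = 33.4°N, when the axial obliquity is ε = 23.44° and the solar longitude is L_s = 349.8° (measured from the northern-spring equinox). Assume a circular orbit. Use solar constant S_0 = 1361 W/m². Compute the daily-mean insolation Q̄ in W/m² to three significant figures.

Q̄ ≈ 335 W/m²

Solar declination: sin δ = sin ε · sin L_s = sin 23.44° × sin 349.8° = -0.07044, so δ = -4.039°.
cos h₀ = −tan(+33.4°) tan(-4.039°) = 0.0466, h₀ = 1.5242 rad.
Bracket: h₀ sin ϕ sin δ + cos ϕ cos δ sin h₀ = 1.5242×0.55048×-0.07044 + 0.83485×0.99752×0.99892 = -0.059102 + 0.831880 = 0.772778.
Q̄ = (S_0/π) × [bracket] = (1361/π) × 0.772778 = 334.8 W/m².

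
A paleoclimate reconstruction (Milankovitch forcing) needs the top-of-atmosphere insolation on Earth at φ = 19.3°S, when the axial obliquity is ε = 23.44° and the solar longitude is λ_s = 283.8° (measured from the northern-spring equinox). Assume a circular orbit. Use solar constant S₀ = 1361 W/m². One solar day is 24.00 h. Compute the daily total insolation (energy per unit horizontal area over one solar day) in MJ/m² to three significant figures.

40.4 MJ/m²

Solar declination: sin δ = sin ε · sin λ_s = sin 23.44° × sin 283.8° = -0.38631, so δ = -22.725°.
cos H₀ = −tan(-19.3°) tan(-22.725°) = -0.1467, H₀ = 1.7180 rad.
Bracket: H₀ sin φ sin δ + cos φ cos δ sin H₀ = 1.7180×-0.33051×-0.38631 + 0.94380×0.92237×0.98919 = 0.219353 + 0.861122 = 1.080475.
Q̄ = (S₀/π) × [bracket] = (1361/π) × 1.080475 = 468.08 W/m².
Daily total = Q̄ × 24.00 h × 3600 s/h = 468.08 × 24.00 × 3600 / 10⁶ = 40.44 MJ/m².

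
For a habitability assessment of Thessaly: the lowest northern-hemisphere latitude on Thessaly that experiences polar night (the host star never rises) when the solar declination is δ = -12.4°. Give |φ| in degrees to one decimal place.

|φ| = 77.6°

Polar night requires cos H₀ = −tan φ tan δ ≥ 1, i.e. tan φ tan δ ≤ −1.
The boundary is |tan φ| · |tan δ| = 1, so |φ| = 90° − |δ| = 90° − 12.4° = 77.6° in the northern hemisphere.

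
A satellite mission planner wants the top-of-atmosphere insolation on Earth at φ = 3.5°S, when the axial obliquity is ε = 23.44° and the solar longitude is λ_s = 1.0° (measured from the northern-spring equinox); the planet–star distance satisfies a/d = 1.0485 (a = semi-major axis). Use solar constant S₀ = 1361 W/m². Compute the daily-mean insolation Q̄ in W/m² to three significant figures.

Q̄ ≈ 475 W/m²

Solar declination: sin δ = sin ε · sin λ_s = sin 23.44° × sin 1.0° = 0.00694, so δ = +0.398°.
cos H₀ = −tan(-3.5°) tan(+0.398°) = 0.0004, H₀ = 1.5704 rad.
Bracket: H₀ sin φ sin δ + cos φ cos δ sin H₀ = 1.5704×-0.06105×0.00694 + 0.99813×0.99998×1.00000 = -0.000665 + 0.998110 = 0.997445.
Inverse-square distance factor (a/d)² = 1.0485² = 1.099352.
Q̄ = (S₀/π) × 1.099352 × [bracket] = (1361/π) × 1.099352 × 0.997445 = 475.0 W/m².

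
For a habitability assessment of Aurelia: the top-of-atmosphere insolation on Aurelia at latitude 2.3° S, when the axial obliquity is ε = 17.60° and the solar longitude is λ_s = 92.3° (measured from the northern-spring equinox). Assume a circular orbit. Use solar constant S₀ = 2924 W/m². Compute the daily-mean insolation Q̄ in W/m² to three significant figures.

Q̄ ≈ 869 W/m²

Solar declination: sin δ = sin ε · sin λ_s = sin 17.60° × sin 92.3° = 0.30213, so δ = +17.585°.
cos H₀ = −tan(-2.3°) tan(+17.585°) = 0.0127, H₀ = 1.5581 rad.
Bracket: H₀ sin φ sin δ + cos φ cos δ sin H₀ = 1.5581×-0.04013×0.30213 + 0.99919×0.95327×0.99992 = -0.018891 + 0.952422 = 0.933531.
Q̄ = (S₀/π) × [bracket] = (2924/π) × 0.933531 = 868.9 W/m².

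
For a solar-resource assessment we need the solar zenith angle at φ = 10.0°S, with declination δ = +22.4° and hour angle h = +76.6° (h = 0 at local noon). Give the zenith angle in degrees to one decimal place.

cos θ_z = sin φ sin δ + cos φ cos δ cos h = -0.066172 + 0.211006 = 0.144834.
θ_z = arccos(0.144834) = 81.7°.

θ_z = 81.7°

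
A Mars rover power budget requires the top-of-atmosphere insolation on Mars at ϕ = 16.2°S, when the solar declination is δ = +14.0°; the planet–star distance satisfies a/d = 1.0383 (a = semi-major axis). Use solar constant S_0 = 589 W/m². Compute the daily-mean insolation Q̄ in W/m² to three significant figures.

cos h₀ = −tan(-16.2°) tan(+14.000°) = 0.0724, h₀ = 1.4983 rad.
Bracket: h₀ sin ϕ sin δ + cos ϕ cos δ sin h₀ = 1.4983×-0.27899×0.24192 + 0.96029×0.97030×0.99737 = -0.101125 + 0.929319 = 0.828194.
Inverse-square distance factor (a/d)² = 1.0383² = 1.078067.
Q̄ = (S_0/π) × 1.078067 × [bracket] = (589/π) × 1.078067 × 0.828194 = 167.4 W/m².

Q̄ ≈ 167 W/m²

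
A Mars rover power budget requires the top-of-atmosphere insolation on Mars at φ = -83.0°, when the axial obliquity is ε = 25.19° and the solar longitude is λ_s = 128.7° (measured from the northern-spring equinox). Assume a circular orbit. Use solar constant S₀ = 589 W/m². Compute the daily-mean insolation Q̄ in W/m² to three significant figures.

Q̄ ≈ 0.00 W/m²

Solar declination: sin δ = sin ε · sin λ_s = sin 25.19° × sin 128.7° = 0.33217, so δ = +19.400°.
cos H₀ = −tan(-83.0°) tan(+19.400°) = 2.8681 ≥ 1 ⇒ polar night, H₀ = 0 and Q̄ = 0.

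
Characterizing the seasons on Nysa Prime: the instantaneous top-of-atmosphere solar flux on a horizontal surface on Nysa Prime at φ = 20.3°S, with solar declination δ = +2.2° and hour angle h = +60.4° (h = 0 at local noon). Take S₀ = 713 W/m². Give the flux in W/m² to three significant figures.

321 W/m²

cos θ_z = sin φ sin δ + cos φ cos δ cos h = -0.013318 + 0.462921 = 0.449603.
Flux = S₀ · cos θ_z = 713 × 0.449603 = 320.6 W/m².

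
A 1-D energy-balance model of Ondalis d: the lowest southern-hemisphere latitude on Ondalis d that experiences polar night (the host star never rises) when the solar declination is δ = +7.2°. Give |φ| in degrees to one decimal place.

Polar night requires cos H₀ = −tan φ tan δ ≥ 1, i.e. tan φ tan δ ≤ −1.
The boundary is |tan φ| · |tan δ| = 1, so |φ| = 90° − |δ| = 90° − 7.2° = 82.8° in the southern hemisphere.

|φ| = 82.8°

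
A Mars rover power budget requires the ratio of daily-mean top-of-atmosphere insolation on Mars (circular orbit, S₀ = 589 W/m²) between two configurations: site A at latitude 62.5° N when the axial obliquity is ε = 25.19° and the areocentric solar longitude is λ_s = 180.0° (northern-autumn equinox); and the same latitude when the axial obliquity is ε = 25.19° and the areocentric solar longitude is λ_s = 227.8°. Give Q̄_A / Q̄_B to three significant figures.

— Configuration A (φ=+62.5°):
sin δ = sin 25.19° × sin 180.0° = 0.00000, so δ = +0.000°.
cos H₀ = −tan(+62.5°) tan(+0.000°) = -0.0000, H₀ = 1.5708 rad.
Bracket: H₀ sin φ sin δ + cos φ cos δ sin H₀ = 1.5708×0.88701×0.00000 + 0.46175×1.00000×1.00000 = 0.000000 + 0.461750 = 0.461750.
Q̄ = (S₀/π) × [bracket] = (589/π) × 0.461750 = 86.571 W/m².
— Configuration B (φ=+62.5°):
sin δ = sin 25.19° × sin 227.8° = -0.31530, so δ = -18.379°.
cos H₀ = −tan(+62.5°) tan(-18.379°) = 0.6382, H₀ = 0.8786 rad.
Bracket: H₀ sin φ sin δ + cos φ cos δ sin H₀ = 0.8786×0.88701×-0.31530 + 0.46175×0.94899×0.76983 = -0.245722 + 0.337337 = 0.091615.
Q̄ = (S₀/π) × [bracket] = (589/π) × 0.091615 = 17.176 W/m².
Ratio Q̄_A / Q̄_B = 86.571 / 17.176 = 5.040.

Q̄_A / Q̄_B ≈ 5.04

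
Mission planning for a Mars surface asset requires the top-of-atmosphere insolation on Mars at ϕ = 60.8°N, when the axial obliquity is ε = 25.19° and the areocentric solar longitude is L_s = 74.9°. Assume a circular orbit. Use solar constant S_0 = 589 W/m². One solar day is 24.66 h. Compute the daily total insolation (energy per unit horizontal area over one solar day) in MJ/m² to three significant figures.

sin δ = sin 25.19° × sin 74.9° = 0.41093, so δ = +24.263°.
cos h₀ = −tan(+60.8°) tan(+24.263°) = -0.8065, h₀ = 2.5090 rad.
Bracket: h₀ sin ϕ sin δ + cos ϕ cos δ sin h₀ = 2.5090×0.87292×0.41093 + 0.48786×0.91167×0.59123 = 0.900001 + 0.262960 = 1.162961.
Q̄ = (S_0/π) × [bracket] = (589/π) × 1.162961 = 218.04 W/m².
Daily total = Q̄ × 24.66 h × 3600 s/h = 218.04 × 24.66 × 3600 / 10⁶ = 19.36 MJ/m².

19.4 MJ/m²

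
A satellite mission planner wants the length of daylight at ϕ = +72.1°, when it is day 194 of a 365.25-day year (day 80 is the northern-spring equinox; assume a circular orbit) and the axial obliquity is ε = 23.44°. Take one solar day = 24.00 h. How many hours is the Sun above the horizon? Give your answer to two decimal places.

Solar longitude: L_s = 360° × (194 − 80)/365.25 = 112.361°.
sin δ = sin 23.44° × sin 112.361° = 0.36788, so δ = +21.585°.
Sunrise equation: cos h₀ = −tan ϕ · tan δ = -1.2249 ≤ −1, so the Sun never sets (polar day) and h₀ = π.
Daylight = 2h₀/(2π) × 24.00 h = (3.1416/π) × 24.00 = 24.00 h.

24.00 h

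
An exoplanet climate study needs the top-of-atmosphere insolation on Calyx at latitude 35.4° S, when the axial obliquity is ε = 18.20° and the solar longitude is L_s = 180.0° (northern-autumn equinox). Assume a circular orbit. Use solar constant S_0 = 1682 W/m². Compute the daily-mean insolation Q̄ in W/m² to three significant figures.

Solar declination: sin δ = sin ε · sin L_s = sin 18.20° × sin 180.0° = 0.00000, so δ = +0.000°.
cos h₀ = −tan(-35.4°) tan(+0.000°) = 0.0000, h₀ = 1.5708 rad.
Bracket: h₀ sin ϕ sin δ + cos ϕ cos δ sin h₀ = 1.5708×-0.57928×0.00000 + 0.81513×1.00000×1.00000 = -0.000000 + 0.815130 = 0.815130.
Q̄ = (S_0/π) × [bracket] = (1682/π) × 0.815130 = 436.4 W/m².

Q̄ ≈ 436 W/m²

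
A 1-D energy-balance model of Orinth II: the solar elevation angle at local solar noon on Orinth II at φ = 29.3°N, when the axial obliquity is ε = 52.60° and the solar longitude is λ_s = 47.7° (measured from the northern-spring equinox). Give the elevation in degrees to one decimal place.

Solar declination: sin δ = sin ε · sin λ_s = sin 52.60° × sin 47.7° = 0.58757, so δ = +35.985°.
At local noon the hour angle is zero, so the zenith angle equals |φ − δ| = |+29.3° − (+35.985°)| = 6.685°.
Elevation = 90° − 6.685° = 83.3°.

83.3°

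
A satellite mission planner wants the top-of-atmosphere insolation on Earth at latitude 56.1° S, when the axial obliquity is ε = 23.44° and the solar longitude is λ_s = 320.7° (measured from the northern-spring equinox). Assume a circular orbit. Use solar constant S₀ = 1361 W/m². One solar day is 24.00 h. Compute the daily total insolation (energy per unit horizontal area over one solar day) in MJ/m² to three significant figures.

34.0 MJ/m²

Solar declination: sin δ = sin ε · sin λ_s = sin 23.44° × sin 320.7° = -0.25195, so δ = -14.593°.
cos H₀ = −tan(-56.1°) tan(-14.593°) = -0.3874, H₀ = 1.9687 rad.
Bracket: H₀ sin φ sin δ + cos φ cos δ sin H₀ = 1.9687×-0.83001×-0.25195 + 0.55775×0.96774×0.92189 = 0.411697 + 0.497597 = 0.909294.
Q̄ = (S₀/π) × [bracket] = (1361/π) × 0.909294 = 393.92 W/m².
Daily total = Q̄ × 24.00 h × 3600 s/h = 393.92 × 24.00 × 3600 / 10⁶ = 34.03 MJ/m².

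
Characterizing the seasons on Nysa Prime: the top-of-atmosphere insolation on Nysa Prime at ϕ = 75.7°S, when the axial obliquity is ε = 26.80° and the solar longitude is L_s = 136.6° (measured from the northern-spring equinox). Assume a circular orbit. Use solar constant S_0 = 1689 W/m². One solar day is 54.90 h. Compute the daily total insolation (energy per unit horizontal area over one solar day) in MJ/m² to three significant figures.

Solar declination: sin δ = sin ε · sin L_s = sin 26.80° × sin 136.6° = 0.30979, so δ = +18.047°.
cos h₀ = −tan(-75.7°) tan(+18.047°) = 1.2782 ≥ 1 ⇒ polar night, h₀ = 0 and Q̄ = 0.
Daily total = Q̄ × 54.90 h × 3600 s/h = 0.00 MJ/m².

0.00 MJ/m²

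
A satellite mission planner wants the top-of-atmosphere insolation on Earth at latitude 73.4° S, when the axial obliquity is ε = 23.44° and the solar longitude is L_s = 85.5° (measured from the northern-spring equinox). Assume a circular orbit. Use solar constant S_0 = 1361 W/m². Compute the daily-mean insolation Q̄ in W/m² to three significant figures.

Solar declination: sin δ = sin ε · sin L_s = sin 23.44° × sin 85.5° = 0.39656, so δ = +23.363°.
cos h₀ = −tan(-73.4°) tan(+23.363°) = 1.4491 ≥ 1 ⇒ polar night, h₀ = 0 and Q̄ = 0.

Q̄ ≈ 0.00 W/m²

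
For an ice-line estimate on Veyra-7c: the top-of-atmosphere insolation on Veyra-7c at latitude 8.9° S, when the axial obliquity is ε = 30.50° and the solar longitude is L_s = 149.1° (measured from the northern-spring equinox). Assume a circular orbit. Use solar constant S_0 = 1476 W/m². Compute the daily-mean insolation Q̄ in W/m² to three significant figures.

Q̄ ≈ 419 W/m²

Solar declination: sin δ = sin ε · sin L_s = sin 30.50° × sin 149.1° = 0.26064, so δ = +15.108°.
cos h₀ = −tan(-8.9°) tan(+15.108°) = 0.0423, h₀ = 1.5285 rad.
Bracket: h₀ sin ϕ sin δ + cos ϕ cos δ sin h₀ = 1.5285×-0.15471×0.26064 + 0.98796×0.96544×0.99911 = -0.061635 + 0.952967 = 0.891332.
Q̄ = (S_0/π) × [bracket] = (1476/π) × 0.891332 = 418.8 W/m².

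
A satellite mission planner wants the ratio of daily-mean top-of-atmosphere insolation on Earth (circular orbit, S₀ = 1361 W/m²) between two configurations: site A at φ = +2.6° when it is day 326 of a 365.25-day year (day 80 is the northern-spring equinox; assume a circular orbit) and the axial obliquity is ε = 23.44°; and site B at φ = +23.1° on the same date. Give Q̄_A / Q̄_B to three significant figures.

Q̄_A / Q̄_B ≈ 1.39

— Configuration A (φ=+2.6°):
Solar longitude: λ_s = 360° × (326 − 80)/365.25 = 242.464°.
sin δ = sin 23.44° × sin 242.464° = -0.35273, so δ = -20.654°.
cos H₀ = −tan(+2.6°) tan(-20.654°) = 0.0171, H₀ = 1.5537 rad.
Bracket: H₀ sin φ sin δ + cos φ cos δ sin H₀ = 1.5537×0.04536×-0.35273 + 0.99897×0.93573×0.99985 = -0.024859 + 0.934626 = 0.909767.
Q̄ = (S₀/π) × [bracket] = (1361/π) × 0.909767 = 394.13 W/m².
— Configuration B (φ=+23.1°):
cos H₀ = −tan(+23.1°) tan(-20.654°) = 0.1608, H₀ = 1.4093 rad.
Bracket: H₀ sin φ sin δ + cos φ cos δ sin H₀ = 1.4093×0.39234×-0.35273 + 0.91982×0.93573×0.98699 = -0.195033 + 0.849505 = 0.654472.
Q̄ = (S₀/π) × [bracket] = (1361/π) × 0.654472 = 283.53 W/m².
Ratio Q̄_A / Q̄_B = 394.13 / 283.53 = 1.390.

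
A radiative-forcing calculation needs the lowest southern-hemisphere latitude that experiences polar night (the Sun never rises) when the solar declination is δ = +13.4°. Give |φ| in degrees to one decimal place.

|φ| = 76.6°

Polar night requires cos H₀ = −tan φ tan δ ≥ 1, i.e. tan φ tan δ ≤ −1.
The boundary is |tan φ| · |tan δ| = 1, so |φ| = 90° − |δ| = 90° − 13.4° = 76.6° in the southern hemisphere.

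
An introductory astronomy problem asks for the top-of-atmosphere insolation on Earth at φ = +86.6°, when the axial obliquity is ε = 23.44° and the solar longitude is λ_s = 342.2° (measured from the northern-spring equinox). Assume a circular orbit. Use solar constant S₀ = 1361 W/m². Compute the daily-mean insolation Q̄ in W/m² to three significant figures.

Q̄ ≈ 0.00 W/m²

Solar declination: sin δ = sin ε · sin λ_s = sin 23.44° × sin 342.2° = -0.12160, so δ = -6.985°.
cos H₀ = −tan(+86.6°) tan(-6.985°) = 2.0621 ≥ 1 ⇒ polar night, H₀ = 0 and Q̄ = 0.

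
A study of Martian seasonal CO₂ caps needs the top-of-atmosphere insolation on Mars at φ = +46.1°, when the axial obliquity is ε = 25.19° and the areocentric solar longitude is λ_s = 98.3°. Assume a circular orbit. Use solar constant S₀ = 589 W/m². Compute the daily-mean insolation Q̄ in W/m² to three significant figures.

Q̄ ≈ 221 W/m²

sin δ = sin 25.19° × sin 98.3° = 0.42116, so δ = +24.908°.
cos H₀ = −tan(+46.1°) tan(+24.908°) = -0.4825, H₀ = 2.0743 rad.
Bracket: H₀ sin φ sin δ + cos φ cos δ sin H₀ = 2.0743×0.72055×0.42116 + 0.69340×0.90698×0.87588 = 0.629481 + 0.550841 = 1.180322.
Q̄ = (S₀/π) × [bracket] = (589/π) × 1.180322 = 221.3 W/m².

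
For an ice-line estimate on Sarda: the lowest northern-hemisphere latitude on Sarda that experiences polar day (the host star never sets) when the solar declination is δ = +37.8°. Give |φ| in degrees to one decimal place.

Polar day requires cos H₀ = −tan φ tan δ ≤ −1, i.e. tan φ tan δ ≥ 1.
The boundary is |tan φ| · |tan δ| = 1, so |φ| = 90° − |δ| = 90° − 37.8° = 52.2° in the northern hemisphere.

|φ| = 52.2°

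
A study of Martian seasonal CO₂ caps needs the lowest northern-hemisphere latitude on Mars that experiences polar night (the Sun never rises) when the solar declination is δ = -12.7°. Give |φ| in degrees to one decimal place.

|φ| = 77.3°

Polar night requires cos H₀ = −tan φ tan δ ≥ 1, i.e. tan φ tan δ ≤ −1.
The boundary is |tan φ| · |tan δ| = 1, so |φ| = 90° − |δ| = 90° − 12.7° = 77.3° in the northern hemisphere.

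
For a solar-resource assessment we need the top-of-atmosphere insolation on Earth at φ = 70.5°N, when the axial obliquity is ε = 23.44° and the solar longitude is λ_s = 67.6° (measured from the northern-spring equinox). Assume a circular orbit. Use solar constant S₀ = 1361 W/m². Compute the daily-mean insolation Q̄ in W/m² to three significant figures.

Q̄ ≈ 472 W/m²

Solar declination: sin δ = sin ε · sin λ_s = sin 23.44° × sin 67.6° = 0.36777, so δ = +21.578°.
cos H₀ = −tan(+70.5°) tan(+21.578°) = -1.1168 ≤ −1 ⇒ polar day, H₀ = π.
Bracket: H₀ sin φ sin δ + cos φ cos δ sin H₀ = 3.1416×0.94264×0.36777 + 0.33381×0.92992×0.00000 = 1.089113 + 0.000000 = 1.089113.
Q̄ = (S₀/π) × [bracket] = (1361/π) × 1.089113 = 471.8 W/m².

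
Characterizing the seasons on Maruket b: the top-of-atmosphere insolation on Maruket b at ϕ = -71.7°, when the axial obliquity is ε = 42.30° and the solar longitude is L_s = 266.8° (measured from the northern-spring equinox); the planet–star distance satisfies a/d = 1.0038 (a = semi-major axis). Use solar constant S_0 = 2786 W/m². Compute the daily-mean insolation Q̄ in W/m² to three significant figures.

Q̄ ≈ 1.79e+03 W/m²

Solar declination: sin δ = sin ε · sin L_s = sin 42.30° × sin 266.8° = -0.67196, so δ = -42.219°.
cos h₀ = −tan(-71.7°) tan(-42.219°) = -2.7435 ≤ −1 ⇒ polar day, h₀ = π.
Bracket: h₀ sin ϕ sin δ + cos ϕ cos δ sin h₀ = 3.1416×-0.94943×-0.67196 + 0.31399×0.74058×0.00000 = 2.004275 + 0.000000 = 2.004275.
Inverse-square distance factor (a/d)² = 1.0038² = 1.007614.
Q̄ = (S_0/π) × 1.007614 × [bracket] = (2786/π) × 1.007614 × 2.004275 = 1791 W/m².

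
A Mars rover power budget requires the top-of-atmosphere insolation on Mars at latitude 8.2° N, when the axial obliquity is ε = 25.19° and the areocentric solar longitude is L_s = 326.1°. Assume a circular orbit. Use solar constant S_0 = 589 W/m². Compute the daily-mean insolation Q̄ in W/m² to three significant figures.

sin δ = sin 25.19° × sin 326.1° = -0.23739, so δ = -13.732°.
cos h₀ = −tan(+8.2°) tan(-13.732°) = 0.0352, h₀ = 1.5356 rad.
Bracket: h₀ sin ϕ sin δ + cos ϕ cos δ sin h₀ = 1.5356×0.14263×-0.23739 + 0.98978×0.97141×0.99938 = -0.051994 + 0.960886 = 0.908892.
Q̄ = (S_0/π) × [bracket] = (589/π) × 0.908892 = 170.4 W/m².

Q̄ ≈ 170 W/m²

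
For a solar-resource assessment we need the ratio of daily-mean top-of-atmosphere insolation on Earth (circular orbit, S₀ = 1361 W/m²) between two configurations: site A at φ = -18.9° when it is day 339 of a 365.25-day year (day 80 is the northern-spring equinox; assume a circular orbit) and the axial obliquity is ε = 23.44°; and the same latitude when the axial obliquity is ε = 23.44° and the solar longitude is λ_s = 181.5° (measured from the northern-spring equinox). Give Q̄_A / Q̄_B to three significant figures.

— Configuration A (φ=-18.9°):
Solar longitude: λ_s = 360° × (339 − 80)/365.25 = 255.277°.
sin δ = sin 23.44° × sin 255.277° = -0.38473, so δ = -22.627°.
cos H₀ = −tan(-18.9°) tan(-22.627°) = -0.1427, H₀ = 1.7140 rad.
Bracket: H₀ sin φ sin δ + cos φ cos δ sin H₀ = 1.7140×-0.32392×-0.38473 + 0.94609×0.92303×0.98977 = 0.213602 + 0.864336 = 1.077938.
Q̄ = (S₀/π) × [bracket] = (1361/π) × 1.077938 = 466.98 W/m².
— Configuration B (φ=-18.9°):
Solar declination: sin δ = sin ε · sin λ_s = sin 23.44° × sin 181.5° = -0.01041, so δ = -0.597°.
cos H₀ = −tan(-18.9°) tan(-0.597°) = -0.0036, H₀ = 1.5744 rad.
Bracket: H₀ sin φ sin δ + cos φ cos δ sin H₀ = 1.5744×-0.32392×-0.01041 + 0.94609×0.99995×0.99999 = 0.005309 + 0.946033 = 0.951342.
Q̄ = (S₀/π) × [bracket] = (1361/π) × 0.951342 = 412.14 W/m².
Ratio Q̄_A / Q̄_B = 466.98 / 412.14 = 1.133.

Q̄_A / Q̄_B ≈ 1.13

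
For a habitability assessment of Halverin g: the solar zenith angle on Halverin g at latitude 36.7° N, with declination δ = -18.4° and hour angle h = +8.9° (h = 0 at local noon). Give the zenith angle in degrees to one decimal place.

θ_z = 55.7°

cos θ_z = sin ϕ sin δ + cos ϕ cos δ cos h = -0.188640 + 0.751626 = 0.562986.
θ_z = arccos(0.562986) = 55.7°.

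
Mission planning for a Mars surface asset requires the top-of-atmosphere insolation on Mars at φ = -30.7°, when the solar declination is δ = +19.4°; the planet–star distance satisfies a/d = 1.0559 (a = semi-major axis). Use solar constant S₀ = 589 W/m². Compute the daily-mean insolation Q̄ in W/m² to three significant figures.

Q̄ ≈ 118 W/m²

cos H₀ = −tan(-30.7°) tan(+19.400°) = 0.2091, H₀ = 1.3601 rad.
Bracket: H₀ sin φ sin δ + cos φ cos δ sin H₀ = 1.3601×-0.51054×0.33216 + 0.85985×0.94322×0.97790 = -0.230647 + 0.793104 = 0.562457.
Inverse-square distance factor (a/d)² = 1.0559² = 1.114925.
Q̄ = (S₀/π) × 1.114925 × [bracket] = (589/π) × 1.114925 × 0.562457 = 117.6 W/m².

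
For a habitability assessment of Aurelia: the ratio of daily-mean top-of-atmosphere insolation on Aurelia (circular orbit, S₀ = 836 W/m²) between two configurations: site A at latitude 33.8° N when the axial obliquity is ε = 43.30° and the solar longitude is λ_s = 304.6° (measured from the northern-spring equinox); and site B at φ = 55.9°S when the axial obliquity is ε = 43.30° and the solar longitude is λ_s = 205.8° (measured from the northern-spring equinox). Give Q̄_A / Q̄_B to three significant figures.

Q̄_A / Q̄_B ≈ 0.271

— Configuration A (φ=+33.8°):
Solar declination: sin δ = sin ε · sin λ_s = sin 43.30° × sin 304.6° = -0.56452, so δ = -34.369°.
cos H₀ = −tan(+33.8°) tan(-34.369°) = 0.4578, H₀ = 1.0952 rad.
Bracket: H₀ sin φ sin δ + cos φ cos δ sin H₀ = 1.0952×0.55630×-0.56452 + 0.83098×0.82542×0.88903 = -0.343939 + 0.609792 = 0.265853.
Q̄ = (S₀/π) × [bracket] = (836/π) × 0.265853 = 70.745 W/m².
— Configuration B (φ=-55.9°):
Solar declination: sin δ = sin ε · sin λ_s = sin 43.30° × sin 205.8° = -0.29849, so δ = -17.367°.
cos H₀ = −tan(-55.9°) tan(-17.367°) = -0.4619, H₀ = 2.0510 rad.
Bracket: H₀ sin φ sin δ + cos φ cos δ sin H₀ = 2.0510×-0.82806×-0.29849 + 0.56064×0.95441×0.88692 = 0.506941 + 0.474574 = 0.981515.
Q̄ = (S₀/π) × [bracket] = (836/π) × 0.981515 = 261.19 W/m².
Ratio Q̄_A / Q̄_B = 70.745 / 261.19 = 0.2709.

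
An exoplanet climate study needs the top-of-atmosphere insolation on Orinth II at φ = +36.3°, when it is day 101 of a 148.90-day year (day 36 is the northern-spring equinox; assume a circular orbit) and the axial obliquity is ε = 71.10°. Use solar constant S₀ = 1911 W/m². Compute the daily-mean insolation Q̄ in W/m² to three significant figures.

Solar longitude: λ_s = 360° × (101 − 36)/148.90 = 157.152°.
sin δ = sin 71.10° × sin 157.152° = 0.36735, so δ = +21.552°.
cos H₀ = −tan(+36.3°) tan(+21.552°) = -0.2901, H₀ = 1.8652 rad.
Bracket: H₀ sin φ sin δ + cos φ cos δ sin H₀ = 1.8652×0.59201×0.36735 + 0.80593×0.93008×0.95699 = 0.405634 + 0.717340 = 1.122974.
Q̄ = (S₀/π) × [bracket] = (1911/π) × 1.122974 = 683.1 W/m².

Q̄ ≈ 683 W/m²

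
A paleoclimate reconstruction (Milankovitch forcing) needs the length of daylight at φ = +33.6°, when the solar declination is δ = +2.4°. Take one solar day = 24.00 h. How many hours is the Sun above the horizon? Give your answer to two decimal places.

12.21 h

cos H₀ = −tan φ · tan δ = −tan(+33.6°) × tan(+2.400°) = -0.0278, so H₀ = 1.5986 rad = 91.60°.
Daylight = 2H₀/(2π) × 24.00 h = (1.5986/π) × 24.00 = 12.21 h.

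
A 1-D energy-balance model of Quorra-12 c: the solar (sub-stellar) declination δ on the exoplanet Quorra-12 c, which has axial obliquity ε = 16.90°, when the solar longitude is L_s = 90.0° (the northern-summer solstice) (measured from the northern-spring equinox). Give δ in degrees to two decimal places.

sin δ = sin ε · sin L_s = sin 16.90° × sin 90.0° = 0.290702.
δ = arcsin(0.290702) = +16.90°.

δ = +16.90°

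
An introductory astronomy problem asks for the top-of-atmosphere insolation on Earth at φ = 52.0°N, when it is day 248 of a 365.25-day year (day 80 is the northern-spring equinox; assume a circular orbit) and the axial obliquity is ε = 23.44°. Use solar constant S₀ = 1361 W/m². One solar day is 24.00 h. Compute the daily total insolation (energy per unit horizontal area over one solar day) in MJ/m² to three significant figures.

Solar longitude: λ_s = 360° × (248 − 80)/365.25 = 165.585°.
sin δ = sin 23.44° × sin 165.585° = 0.09903, so δ = +5.683°.
cos H₀ = −tan(+52.0°) tan(+5.683°) = -0.1274, H₀ = 1.6985 rad.
Bracket: H₀ sin φ sin δ + cos φ cos δ sin H₀ = 1.6985×0.78801×0.09903 + 0.61566×0.99508×0.99185 = 0.132545 + 0.607638 = 0.740183.
Q̄ = (S₀/π) × [bracket] = (1361/π) × 0.740183 = 320.66 W/m².
Daily total = Q̄ × 24.00 h × 3600 s/h = 320.66 × 24.00 × 3600 / 10⁶ = 27.71 MJ/m².

27.7 MJ/m²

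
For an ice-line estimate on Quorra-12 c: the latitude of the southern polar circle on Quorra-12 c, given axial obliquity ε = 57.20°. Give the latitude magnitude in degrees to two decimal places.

The polar circle is the lowest latitude that experiences at least one full rotation of continuous darkness at the northern-summer solstice; it lies at |ϕ| = 90° − ε = 90° − 57.20° = 32.80°.

32.80°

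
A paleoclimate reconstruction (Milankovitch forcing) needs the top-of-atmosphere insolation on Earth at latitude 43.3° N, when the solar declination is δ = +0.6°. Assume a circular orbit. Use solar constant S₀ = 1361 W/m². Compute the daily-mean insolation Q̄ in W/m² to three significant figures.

Q̄ ≈ 320 W/m²

cos H₀ = −tan(+43.3°) tan(+0.600°) = -0.0099, H₀ = 1.5807 rad.
Bracket: H₀ sin φ sin δ + cos φ cos δ sin H₀ = 1.5807×0.68582×0.01047 + 0.72777×0.99995×0.99995 = 0.011350 + 0.727697 = 0.739047.
Q̄ = (S₀/π) × [bracket] = (1361/π) × 0.739047 = 320.2 W/m².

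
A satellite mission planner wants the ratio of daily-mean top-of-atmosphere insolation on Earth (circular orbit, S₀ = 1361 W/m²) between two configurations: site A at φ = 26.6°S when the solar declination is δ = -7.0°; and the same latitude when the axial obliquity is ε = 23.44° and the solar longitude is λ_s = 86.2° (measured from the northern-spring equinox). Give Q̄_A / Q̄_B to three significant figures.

— Configuration A (φ=-26.6°):
cos H₀ = −tan(-26.6°) tan(-7.000°) = -0.0615, H₀ = 1.6323 rad.
Bracket: H₀ sin φ sin δ + cos φ cos δ sin H₀ = 1.6323×-0.44776×-0.12187 + 0.89415×0.99255×0.99811 = 0.089072 + 0.885811 = 0.974883.
Q̄ = (S₀/π) × [bracket] = (1361/π) × 0.974883 = 422.34 W/m².
— Configuration B (φ=-26.6°):
Solar declination: sin δ = sin ε · sin λ_s = sin 23.44° × sin 86.2° = 0.39691, so δ = +23.385°.
cos H₀ = −tan(-26.6°) tan(+23.385°) = 0.2165, H₀ = 1.3525 rad.
Bracket: H₀ sin φ sin δ + cos φ cos δ sin H₀ = 1.3525×-0.44776×0.39691 + 0.89415×0.91786×0.97627 = -0.240367 + 0.801229 = 0.560862.
Q̄ = (S₀/π) × [bracket] = (1361/π) × 0.560862 = 242.98 W/m².
Ratio Q̄_A / Q̄_B = 422.34 / 242.98 = 1.738.

Q̄_A / Q̄_B ≈ 1.74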